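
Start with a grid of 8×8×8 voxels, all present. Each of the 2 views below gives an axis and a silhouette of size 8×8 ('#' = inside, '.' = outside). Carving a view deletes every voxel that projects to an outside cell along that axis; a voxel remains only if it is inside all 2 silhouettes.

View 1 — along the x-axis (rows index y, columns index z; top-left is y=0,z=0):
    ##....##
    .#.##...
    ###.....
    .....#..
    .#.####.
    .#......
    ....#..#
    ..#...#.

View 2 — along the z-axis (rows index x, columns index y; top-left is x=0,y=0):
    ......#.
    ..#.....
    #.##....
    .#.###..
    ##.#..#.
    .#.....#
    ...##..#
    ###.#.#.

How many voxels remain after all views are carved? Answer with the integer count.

remaining voxels: 63

start: 8×8×8 = 512 voxels
[1] x-view keeps 21 columns → grid now 168
[2] z-view keeps 23 columns → grid now 63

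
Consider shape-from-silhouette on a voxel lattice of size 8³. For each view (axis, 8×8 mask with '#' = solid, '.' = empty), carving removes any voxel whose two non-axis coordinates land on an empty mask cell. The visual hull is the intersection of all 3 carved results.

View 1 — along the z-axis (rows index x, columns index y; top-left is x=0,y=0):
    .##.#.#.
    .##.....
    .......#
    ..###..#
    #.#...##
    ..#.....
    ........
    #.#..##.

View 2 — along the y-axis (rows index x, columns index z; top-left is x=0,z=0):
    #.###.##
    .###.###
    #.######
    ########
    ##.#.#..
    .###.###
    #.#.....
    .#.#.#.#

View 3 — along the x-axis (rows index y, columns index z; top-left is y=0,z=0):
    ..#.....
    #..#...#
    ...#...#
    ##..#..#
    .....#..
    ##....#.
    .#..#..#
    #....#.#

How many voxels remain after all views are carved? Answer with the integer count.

|visual hull| = 35

initial block: 8^3 = 512
[1] z-view keeps 20 columns → grid now 160
[2] y-view keeps 43 columns → grid now 113
[3] x-view keeps 20 columns → grid now 35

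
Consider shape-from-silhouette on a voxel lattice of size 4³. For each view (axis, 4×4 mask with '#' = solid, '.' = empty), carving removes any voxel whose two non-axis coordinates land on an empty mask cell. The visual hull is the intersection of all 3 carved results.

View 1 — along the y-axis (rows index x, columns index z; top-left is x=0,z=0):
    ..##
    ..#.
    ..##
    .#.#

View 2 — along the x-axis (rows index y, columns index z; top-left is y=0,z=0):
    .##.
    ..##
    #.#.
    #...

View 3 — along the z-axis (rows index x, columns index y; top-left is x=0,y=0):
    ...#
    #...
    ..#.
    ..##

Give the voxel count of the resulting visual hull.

initial block: 4^3 = 64
carve view 1 (along y, XZ-mask fill 7/16): 28 voxels remain
carve view 2 (along x, YZ-mask fill 7/16): 13 voxels remain
carve view 3 (along z, XY-mask fill 5/16): 2 voxels remain

voxel count = 2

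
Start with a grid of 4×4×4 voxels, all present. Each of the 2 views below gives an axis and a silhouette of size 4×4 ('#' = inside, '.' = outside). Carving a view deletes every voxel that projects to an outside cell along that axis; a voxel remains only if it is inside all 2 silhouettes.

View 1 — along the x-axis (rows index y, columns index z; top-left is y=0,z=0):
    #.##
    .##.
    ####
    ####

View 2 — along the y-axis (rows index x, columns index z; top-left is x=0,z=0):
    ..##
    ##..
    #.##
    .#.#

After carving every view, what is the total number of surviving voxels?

voxel count = 29

initial block: 4^3 = 64
[1] x-view keeps 13 columns → grid now 52
[2] y-view keeps 9 columns → grid now 29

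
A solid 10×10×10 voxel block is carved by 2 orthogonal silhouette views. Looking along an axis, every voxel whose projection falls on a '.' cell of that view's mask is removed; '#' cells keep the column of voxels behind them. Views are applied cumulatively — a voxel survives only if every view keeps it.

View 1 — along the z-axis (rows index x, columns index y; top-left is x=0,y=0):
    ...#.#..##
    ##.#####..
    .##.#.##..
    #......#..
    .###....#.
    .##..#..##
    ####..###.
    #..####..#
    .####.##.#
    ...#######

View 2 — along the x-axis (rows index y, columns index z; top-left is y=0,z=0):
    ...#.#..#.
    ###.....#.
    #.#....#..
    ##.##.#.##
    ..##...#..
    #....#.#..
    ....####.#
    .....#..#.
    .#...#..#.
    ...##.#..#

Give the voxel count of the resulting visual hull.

full grid |V| = 1000
V1 z: intersect with XY mask (54 set) -- 540 left
V2 x: intersect with YZ mask (37 set) -- 207 left

207 voxels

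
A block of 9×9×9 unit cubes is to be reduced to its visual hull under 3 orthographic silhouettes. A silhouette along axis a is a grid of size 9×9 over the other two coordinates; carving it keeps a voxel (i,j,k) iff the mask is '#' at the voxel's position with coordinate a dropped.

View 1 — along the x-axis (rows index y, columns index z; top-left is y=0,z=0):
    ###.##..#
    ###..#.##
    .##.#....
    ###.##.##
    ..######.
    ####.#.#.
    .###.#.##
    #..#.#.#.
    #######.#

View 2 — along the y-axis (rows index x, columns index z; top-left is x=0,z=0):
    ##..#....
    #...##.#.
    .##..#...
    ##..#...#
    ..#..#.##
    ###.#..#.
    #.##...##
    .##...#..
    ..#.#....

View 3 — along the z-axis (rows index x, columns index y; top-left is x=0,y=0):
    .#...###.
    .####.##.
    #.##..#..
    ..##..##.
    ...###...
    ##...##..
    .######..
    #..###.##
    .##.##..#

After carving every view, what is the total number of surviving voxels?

before carving: 729 voxels (9×9×9)
step 1: project along x, AND mask (52/81) → |grid| = 468
step 2: project along y, AND mask (33/81) → |grid| = 208
step 3: project along z, AND mask (42/81) → |grid| = 106

106 voxels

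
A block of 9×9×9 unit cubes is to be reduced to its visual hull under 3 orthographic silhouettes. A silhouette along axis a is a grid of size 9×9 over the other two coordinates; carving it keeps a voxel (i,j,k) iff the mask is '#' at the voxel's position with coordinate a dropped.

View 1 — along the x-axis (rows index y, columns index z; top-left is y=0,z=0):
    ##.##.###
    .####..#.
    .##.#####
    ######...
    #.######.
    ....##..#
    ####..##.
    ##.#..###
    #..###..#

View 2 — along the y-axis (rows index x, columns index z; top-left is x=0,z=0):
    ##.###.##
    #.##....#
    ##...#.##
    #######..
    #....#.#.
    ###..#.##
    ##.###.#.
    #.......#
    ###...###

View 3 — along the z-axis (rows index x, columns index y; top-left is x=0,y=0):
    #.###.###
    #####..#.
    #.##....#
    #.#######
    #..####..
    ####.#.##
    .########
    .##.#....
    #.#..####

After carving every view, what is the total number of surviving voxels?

start: 9×9×9 = 729 voxels
  1. axis=0 (YZ plane), |mask|=52  ⇒  voxels=468
  2. axis=1 (XZ plane), |mask|=46  ⇒  voxels=265
  3. axis=2 (XY plane), |mask|=54  ⇒  voxels=194

194 voxels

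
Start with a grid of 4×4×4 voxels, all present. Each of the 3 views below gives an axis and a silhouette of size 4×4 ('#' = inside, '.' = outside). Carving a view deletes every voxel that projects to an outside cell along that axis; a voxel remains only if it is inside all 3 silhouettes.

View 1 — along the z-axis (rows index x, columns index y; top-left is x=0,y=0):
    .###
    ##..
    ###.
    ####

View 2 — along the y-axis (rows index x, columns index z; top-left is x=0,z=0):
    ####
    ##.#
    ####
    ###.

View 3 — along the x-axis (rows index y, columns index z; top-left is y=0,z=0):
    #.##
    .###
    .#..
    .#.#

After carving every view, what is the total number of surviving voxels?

start: 4×4×4 = 64 voxels
step 1: project along z, AND mask (12/16) → |grid| = 48
step 2: project along y, AND mask (14/16) → |grid| = 42
step 3: project along x, AND mask (9/16) → |grid| = 23

remaining voxels: 23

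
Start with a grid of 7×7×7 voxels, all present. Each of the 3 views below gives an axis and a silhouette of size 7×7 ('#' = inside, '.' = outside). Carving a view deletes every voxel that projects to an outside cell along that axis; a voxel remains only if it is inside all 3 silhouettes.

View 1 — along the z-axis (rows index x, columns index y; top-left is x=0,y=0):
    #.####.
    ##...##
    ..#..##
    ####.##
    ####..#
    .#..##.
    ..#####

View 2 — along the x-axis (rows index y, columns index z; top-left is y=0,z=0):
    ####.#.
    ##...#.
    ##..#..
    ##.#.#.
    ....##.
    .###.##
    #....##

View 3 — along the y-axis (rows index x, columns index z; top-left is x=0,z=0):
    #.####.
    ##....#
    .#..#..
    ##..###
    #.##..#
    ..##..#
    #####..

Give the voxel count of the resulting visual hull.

remaining voxels: 66

full grid |V| = 343
carve view 1 (along z, XY-mask fill 31/49): 217 voxels remain
carve view 2 (along x, YZ-mask fill 25/49): 114 voxels remain
carve view 3 (along y, XZ-mask fill 27/49): 66 voxels remain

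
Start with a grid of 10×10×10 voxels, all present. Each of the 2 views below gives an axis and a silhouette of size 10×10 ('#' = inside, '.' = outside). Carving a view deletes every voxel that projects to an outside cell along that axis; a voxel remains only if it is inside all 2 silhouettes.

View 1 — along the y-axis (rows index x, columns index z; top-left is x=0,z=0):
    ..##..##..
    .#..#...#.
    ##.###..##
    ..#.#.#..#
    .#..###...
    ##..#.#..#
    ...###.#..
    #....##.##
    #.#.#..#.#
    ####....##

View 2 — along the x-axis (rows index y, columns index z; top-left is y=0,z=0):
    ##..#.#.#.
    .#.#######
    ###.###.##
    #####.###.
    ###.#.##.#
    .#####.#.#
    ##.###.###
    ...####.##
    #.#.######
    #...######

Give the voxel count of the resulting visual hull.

initial block: 10^3 = 1000
[1] y-view keeps 47 columns → grid now 470
[2] x-view keeps 72 columns → grid now 349

voxel count = 349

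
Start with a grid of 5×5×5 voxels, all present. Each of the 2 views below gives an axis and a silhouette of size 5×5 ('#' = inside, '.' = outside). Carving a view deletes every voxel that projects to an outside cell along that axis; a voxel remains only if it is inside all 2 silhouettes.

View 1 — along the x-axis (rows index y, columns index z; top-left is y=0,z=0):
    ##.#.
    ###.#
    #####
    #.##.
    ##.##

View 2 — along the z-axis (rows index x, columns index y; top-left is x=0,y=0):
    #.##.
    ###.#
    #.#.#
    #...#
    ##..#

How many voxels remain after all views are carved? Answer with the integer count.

full grid |V| = 125
V1 x: intersect with YZ mask (19 set) -- 95 left
V2 z: intersect with XY mask (15 set) -- 57 left

57 voxels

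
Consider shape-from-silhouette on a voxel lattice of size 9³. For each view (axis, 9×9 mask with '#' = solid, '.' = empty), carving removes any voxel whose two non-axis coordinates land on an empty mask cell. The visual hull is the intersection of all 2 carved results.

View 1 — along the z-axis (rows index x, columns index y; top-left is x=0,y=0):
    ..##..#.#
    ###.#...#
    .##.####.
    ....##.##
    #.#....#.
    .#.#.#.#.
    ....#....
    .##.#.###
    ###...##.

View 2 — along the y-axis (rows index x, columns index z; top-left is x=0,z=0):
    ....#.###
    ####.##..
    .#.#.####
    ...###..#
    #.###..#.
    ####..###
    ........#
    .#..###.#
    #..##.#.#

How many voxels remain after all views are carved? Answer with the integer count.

start: 9×9×9 = 729 voxels
after view 1 [z-axis, 38 of 81 cells solid] → remaining = 342
after view 2 [y-axis, 43 of 81 cells solid] → remaining = 197

|visual hull| = 197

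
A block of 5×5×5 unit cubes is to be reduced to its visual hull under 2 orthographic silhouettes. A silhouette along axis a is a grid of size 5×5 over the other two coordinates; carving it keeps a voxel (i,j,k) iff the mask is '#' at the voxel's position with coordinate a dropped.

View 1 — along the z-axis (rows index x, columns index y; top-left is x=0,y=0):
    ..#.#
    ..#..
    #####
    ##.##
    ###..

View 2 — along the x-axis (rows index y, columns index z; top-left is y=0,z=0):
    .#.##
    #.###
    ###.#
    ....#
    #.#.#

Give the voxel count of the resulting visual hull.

|visual hull| = 48

initial block: 5^3 = 125
  1. axis=2 (XY plane), |mask|=15  ⇒  voxels=75
  2. axis=0 (YZ plane), |mask|=15  ⇒  voxels=48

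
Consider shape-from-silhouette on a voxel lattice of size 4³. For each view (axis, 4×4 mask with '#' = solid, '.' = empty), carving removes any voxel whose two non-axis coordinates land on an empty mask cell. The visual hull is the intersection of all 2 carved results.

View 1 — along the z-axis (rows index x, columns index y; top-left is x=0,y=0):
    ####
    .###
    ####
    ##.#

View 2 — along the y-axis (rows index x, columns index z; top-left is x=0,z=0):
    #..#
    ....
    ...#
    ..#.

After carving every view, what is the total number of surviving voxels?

full grid |V| = 64
step 1: project along z, AND mask (14/16) → |grid| = 56
step 2: project along y, AND mask (4/16) → |grid| = 15

|visual hull| = 15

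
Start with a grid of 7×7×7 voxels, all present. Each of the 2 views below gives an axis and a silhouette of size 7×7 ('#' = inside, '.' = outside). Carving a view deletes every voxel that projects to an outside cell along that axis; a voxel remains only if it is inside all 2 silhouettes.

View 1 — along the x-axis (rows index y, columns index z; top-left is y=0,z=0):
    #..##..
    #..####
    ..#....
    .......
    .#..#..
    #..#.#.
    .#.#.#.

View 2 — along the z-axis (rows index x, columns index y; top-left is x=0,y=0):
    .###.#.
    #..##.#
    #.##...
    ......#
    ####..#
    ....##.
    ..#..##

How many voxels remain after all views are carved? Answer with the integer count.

48 voxels

start: 7×7×7 = 343 voxels
[1] x-view keeps 17 columns → grid now 119
[2] z-view keeps 22 columns → grid now 48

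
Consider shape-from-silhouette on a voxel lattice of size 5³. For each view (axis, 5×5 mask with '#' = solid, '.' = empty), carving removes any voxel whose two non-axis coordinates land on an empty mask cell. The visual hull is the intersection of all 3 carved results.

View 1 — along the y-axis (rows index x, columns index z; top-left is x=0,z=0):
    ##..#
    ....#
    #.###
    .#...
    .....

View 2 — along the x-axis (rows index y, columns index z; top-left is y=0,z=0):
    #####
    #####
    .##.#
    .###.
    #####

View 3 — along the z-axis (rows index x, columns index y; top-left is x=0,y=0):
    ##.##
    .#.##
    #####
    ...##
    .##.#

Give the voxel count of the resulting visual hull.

|visual hull| = 30

before carving: 125 voxels (5×5×5)
V1 y: intersect with XZ mask (9 set) -- 45 left
V2 x: intersect with YZ mask (21 set) -- 37 left
V3 z: intersect with XY mask (17 set) -- 30 left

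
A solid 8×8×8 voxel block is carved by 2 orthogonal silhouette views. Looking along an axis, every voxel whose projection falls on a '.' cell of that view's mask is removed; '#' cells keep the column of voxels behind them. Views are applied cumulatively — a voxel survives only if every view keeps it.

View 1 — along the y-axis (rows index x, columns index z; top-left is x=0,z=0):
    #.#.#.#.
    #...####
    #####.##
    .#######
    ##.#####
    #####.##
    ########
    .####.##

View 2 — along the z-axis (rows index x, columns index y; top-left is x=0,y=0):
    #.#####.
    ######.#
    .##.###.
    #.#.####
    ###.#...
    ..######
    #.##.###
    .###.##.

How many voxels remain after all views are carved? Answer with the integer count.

|visual hull| = 284

before carving: 512 voxels (8×8×8)
  1. axis=1 (XZ plane), |mask|=51  ⇒  voxels=408
  2. axis=2 (XY plane), |mask|=45  ⇒  voxels=284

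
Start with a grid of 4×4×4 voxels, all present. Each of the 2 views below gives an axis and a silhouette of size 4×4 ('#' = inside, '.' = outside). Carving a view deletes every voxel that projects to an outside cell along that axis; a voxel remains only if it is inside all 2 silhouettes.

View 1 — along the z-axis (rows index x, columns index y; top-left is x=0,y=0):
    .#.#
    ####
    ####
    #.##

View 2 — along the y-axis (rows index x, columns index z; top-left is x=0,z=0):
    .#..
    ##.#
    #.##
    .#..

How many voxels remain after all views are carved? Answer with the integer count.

start: 4×4×4 = 64 voxels
  1. axis=2 (XY plane), |mask|=13  ⇒  voxels=52
  2. axis=1 (XZ plane), |mask|=8  ⇒  voxels=29

remaining voxels: 29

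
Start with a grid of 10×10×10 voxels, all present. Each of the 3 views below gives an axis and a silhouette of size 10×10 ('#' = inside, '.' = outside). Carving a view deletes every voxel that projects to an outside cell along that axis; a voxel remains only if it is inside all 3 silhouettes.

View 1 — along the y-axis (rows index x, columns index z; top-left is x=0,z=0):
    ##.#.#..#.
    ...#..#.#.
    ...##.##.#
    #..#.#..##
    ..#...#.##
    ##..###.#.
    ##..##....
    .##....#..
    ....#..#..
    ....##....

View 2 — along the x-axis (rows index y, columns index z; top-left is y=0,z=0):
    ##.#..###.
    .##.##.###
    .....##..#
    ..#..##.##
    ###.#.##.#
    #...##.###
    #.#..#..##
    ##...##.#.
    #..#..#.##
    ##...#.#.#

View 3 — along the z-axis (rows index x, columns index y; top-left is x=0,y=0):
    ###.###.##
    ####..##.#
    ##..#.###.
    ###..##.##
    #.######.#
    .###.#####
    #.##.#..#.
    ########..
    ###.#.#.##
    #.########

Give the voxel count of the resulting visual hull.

150 voxels

start: 10×10×10 = 1000 voxels
step 1: project along y, AND mask (39/100) → |grid| = 390
step 2: project along x, AND mask (54/100) → |grid| = 212
step 3: project along z, AND mask (73/100) → |grid| = 150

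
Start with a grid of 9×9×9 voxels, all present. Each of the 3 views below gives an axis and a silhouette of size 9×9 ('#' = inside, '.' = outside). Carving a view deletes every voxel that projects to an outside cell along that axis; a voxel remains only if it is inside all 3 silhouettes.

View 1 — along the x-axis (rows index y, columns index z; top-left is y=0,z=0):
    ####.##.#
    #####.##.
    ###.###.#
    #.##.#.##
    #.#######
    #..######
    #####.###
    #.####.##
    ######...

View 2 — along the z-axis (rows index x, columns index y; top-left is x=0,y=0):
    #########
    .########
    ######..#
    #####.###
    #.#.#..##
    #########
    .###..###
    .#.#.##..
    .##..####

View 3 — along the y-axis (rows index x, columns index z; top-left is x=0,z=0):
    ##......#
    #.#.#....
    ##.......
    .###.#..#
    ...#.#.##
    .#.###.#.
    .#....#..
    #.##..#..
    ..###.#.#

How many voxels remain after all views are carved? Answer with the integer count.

initial block: 9^3 = 729
carve view 1 (along x, YZ-mask fill 63/81): 567 voxels remain
carve view 2 (along z, XY-mask fill 62/81): 432 voxels remain
carve view 3 (along y, XZ-mask fill 33/81): 179 voxels remain

remaining voxels: 179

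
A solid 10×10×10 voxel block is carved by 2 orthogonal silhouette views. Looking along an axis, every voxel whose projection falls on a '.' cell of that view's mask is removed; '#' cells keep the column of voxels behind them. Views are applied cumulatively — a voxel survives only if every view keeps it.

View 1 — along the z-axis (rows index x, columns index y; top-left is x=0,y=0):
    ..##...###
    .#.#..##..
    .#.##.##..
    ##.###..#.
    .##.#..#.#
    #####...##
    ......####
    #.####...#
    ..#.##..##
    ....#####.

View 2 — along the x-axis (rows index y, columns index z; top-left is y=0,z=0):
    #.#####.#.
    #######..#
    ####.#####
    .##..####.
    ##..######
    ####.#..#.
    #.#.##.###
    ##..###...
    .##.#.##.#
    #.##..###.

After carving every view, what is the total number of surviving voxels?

352 voxels

full grid |V| = 1000
step 1: project along z, AND mask (52/100) → |grid| = 520
step 2: project along x, AND mask (68/100) → |grid| = 352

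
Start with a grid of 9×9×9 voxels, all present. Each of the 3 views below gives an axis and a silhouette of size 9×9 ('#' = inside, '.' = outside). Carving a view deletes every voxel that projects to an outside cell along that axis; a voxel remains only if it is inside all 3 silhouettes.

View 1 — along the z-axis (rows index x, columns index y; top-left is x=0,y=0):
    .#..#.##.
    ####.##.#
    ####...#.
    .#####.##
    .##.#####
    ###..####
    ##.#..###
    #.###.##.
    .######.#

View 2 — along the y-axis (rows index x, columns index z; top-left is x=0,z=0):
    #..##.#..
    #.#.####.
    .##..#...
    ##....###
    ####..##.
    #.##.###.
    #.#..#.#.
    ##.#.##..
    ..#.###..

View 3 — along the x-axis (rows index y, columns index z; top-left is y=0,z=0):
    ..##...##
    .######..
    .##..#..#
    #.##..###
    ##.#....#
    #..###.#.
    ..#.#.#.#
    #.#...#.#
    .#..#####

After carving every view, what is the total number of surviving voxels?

initial block: 9^3 = 729
[1] z-view keeps 56 columns → grid now 504
[2] y-view keeps 43 columns → grid now 274
[3] x-view keeps 43 columns → grid now 142

|visual hull| = 142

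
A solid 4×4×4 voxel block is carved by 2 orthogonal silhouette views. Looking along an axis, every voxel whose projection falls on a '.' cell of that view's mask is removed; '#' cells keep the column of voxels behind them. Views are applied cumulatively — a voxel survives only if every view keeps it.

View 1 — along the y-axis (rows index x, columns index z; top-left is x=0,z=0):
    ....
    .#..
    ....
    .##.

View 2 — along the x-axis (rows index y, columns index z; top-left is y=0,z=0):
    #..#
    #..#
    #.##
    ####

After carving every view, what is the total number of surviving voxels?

full grid |V| = 64
  1. axis=1 (XZ plane), |mask|=3  ⇒  voxels=12
  2. axis=0 (YZ plane), |mask|=11  ⇒  voxels=4

4 voxels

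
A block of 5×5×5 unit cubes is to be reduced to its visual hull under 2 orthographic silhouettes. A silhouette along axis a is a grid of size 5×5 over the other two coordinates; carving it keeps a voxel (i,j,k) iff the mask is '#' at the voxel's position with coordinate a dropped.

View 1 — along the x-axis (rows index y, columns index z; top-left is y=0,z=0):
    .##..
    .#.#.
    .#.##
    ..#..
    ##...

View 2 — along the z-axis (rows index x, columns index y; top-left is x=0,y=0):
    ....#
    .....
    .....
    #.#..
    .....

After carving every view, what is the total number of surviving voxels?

start: 5×5×5 = 125 voxels
after view 1 [x-axis, 10 of 25 cells solid] → remaining = 50
after view 2 [z-axis, 3 of 25 cells solid] → remaining = 7

voxel count = 7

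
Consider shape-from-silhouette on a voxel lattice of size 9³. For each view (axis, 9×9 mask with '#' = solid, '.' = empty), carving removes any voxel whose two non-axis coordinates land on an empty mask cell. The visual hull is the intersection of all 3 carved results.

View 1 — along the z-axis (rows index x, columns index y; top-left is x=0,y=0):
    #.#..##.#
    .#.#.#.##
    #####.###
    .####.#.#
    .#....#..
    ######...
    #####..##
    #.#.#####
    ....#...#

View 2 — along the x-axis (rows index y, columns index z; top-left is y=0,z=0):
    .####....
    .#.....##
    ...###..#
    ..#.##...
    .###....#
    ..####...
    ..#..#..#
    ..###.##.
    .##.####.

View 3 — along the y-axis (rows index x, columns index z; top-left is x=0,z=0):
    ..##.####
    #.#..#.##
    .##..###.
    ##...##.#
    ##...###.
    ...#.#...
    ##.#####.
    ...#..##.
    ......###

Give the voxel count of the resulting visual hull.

full grid |V| = 729
step 1: project along z, AND mask (48/81) → |grid| = 432
step 2: project along x, AND mask (36/81) → |grid| = 194
step 3: project along y, AND mask (41/81) → |grid| = 100

voxel count = 100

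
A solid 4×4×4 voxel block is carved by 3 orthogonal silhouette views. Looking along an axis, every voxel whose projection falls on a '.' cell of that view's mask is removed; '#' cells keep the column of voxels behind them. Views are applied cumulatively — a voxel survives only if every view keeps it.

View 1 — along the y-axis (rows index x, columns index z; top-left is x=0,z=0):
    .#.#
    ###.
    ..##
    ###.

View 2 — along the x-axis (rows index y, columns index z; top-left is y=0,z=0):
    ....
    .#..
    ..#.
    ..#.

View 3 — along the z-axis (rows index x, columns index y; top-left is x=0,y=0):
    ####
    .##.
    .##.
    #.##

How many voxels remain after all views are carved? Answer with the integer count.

remaining voxels: 6

full grid |V| = 64
step 1: project along y, AND mask (10/16) → |grid| = 40
step 2: project along x, AND mask (3/16) → |grid| = 9
step 3: project along z, AND mask (11/16) → |grid| = 6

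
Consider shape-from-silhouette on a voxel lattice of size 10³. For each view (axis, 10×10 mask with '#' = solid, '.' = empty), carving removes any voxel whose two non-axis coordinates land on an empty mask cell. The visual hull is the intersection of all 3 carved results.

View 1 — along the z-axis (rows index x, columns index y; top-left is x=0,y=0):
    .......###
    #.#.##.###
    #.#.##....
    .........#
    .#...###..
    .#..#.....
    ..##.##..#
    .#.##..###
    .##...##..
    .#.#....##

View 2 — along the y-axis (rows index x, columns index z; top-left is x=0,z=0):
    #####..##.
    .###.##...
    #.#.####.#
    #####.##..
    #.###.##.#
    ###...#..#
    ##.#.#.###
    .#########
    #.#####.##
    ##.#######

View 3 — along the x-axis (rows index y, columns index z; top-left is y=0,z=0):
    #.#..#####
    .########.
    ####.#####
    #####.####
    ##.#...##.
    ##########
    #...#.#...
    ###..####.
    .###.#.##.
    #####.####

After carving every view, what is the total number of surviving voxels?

voxel count = 212

start: 10×10×10 = 1000 voxels
[1] z-view keeps 40 columns → grid now 400
[2] y-view keeps 71 columns → grid now 286
[3] x-view keeps 73 columns → grid now 212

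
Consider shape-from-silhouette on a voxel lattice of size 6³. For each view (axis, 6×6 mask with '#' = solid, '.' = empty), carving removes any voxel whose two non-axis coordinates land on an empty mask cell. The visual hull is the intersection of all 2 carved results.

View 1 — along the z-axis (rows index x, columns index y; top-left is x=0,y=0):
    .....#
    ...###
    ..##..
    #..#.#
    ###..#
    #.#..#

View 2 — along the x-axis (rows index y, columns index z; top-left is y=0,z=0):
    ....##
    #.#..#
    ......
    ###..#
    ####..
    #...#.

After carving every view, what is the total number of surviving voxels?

remaining voxels: 35

before carving: 216 voxels (6×6×6)
V1 z: intersect with XY mask (16 set) -- 96 left
V2 x: intersect with YZ mask (15 set) -- 35 left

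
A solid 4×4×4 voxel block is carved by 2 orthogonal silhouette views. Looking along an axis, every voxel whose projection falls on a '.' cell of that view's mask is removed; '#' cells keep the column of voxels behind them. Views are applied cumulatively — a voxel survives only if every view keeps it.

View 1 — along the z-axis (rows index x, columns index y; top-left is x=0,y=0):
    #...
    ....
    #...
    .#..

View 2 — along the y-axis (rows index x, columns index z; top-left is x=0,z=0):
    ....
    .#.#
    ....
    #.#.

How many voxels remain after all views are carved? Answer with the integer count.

start: 4×4×4 = 64 voxels
carve view 1 (along z, XY-mask fill 3/16): 12 voxels remain
carve view 2 (along y, XZ-mask fill 4/16): 2 voxels remain

voxel count = 2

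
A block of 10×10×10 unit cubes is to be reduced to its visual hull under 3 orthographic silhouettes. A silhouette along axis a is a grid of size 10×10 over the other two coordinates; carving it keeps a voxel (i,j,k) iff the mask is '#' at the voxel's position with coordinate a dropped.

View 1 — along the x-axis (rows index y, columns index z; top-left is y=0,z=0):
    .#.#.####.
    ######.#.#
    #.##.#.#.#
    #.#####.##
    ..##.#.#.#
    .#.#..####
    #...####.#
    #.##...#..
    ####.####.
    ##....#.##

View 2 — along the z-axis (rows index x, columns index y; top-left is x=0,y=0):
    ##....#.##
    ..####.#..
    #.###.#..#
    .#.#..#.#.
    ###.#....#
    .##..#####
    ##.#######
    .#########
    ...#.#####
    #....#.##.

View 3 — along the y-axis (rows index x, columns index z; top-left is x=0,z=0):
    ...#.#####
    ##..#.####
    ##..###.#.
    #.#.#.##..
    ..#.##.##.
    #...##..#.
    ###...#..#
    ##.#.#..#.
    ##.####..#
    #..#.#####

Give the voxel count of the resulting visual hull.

before carving: 1000 voxels (10×10×10)
[1] x-view keeps 62 columns → grid now 620
[2] z-view keeps 60 columns → grid now 374
[3] y-view keeps 57 columns → grid now 204

voxel count = 204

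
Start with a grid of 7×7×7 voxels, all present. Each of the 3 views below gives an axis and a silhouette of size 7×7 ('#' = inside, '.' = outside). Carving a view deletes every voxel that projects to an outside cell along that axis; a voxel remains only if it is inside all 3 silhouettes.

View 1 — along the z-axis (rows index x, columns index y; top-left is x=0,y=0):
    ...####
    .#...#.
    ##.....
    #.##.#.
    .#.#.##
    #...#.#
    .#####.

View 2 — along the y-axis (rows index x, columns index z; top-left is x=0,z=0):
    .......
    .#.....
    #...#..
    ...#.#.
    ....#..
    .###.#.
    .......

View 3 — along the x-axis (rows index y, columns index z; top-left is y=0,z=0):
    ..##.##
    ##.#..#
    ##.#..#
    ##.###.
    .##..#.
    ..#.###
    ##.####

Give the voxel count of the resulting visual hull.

20 voxels

initial block: 7^3 = 343
carve view 1 (along z, XY-mask fill 24/49): 168 voxels remain
carve view 2 (along y, XZ-mask fill 10/49): 30 voxels remain
carve view 3 (along x, YZ-mask fill 30/49): 20 voxels remain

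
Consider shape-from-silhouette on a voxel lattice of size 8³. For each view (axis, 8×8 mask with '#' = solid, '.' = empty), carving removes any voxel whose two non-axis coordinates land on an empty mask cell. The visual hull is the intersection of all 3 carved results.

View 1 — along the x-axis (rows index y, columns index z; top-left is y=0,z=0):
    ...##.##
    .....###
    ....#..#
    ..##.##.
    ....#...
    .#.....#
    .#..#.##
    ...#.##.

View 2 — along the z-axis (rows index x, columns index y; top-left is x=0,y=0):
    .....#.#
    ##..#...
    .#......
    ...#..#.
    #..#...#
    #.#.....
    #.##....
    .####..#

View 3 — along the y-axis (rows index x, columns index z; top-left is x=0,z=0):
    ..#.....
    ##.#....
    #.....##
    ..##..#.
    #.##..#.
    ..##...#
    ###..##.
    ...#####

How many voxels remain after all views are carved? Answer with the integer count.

full grid |V| = 512
step 1: project along x, AND mask (23/64) → |grid| = 184
step 2: project along z, AND mask (21/64) → |grid| = 64
step 3: project along y, AND mask (27/64) → |grid| = 33

33 voxels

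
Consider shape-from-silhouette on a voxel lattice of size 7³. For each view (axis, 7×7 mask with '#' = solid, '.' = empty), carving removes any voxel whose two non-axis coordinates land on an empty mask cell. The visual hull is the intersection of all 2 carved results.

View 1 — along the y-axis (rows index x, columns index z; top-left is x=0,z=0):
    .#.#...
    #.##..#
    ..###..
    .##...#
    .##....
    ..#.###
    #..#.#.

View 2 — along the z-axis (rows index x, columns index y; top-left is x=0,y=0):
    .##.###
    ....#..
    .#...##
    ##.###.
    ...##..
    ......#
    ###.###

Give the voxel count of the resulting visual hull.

64 voxels

initial block: 7^3 = 343
[1] y-view keeps 21 columns → grid now 147
[2] z-view keeps 23 columns → grid now 64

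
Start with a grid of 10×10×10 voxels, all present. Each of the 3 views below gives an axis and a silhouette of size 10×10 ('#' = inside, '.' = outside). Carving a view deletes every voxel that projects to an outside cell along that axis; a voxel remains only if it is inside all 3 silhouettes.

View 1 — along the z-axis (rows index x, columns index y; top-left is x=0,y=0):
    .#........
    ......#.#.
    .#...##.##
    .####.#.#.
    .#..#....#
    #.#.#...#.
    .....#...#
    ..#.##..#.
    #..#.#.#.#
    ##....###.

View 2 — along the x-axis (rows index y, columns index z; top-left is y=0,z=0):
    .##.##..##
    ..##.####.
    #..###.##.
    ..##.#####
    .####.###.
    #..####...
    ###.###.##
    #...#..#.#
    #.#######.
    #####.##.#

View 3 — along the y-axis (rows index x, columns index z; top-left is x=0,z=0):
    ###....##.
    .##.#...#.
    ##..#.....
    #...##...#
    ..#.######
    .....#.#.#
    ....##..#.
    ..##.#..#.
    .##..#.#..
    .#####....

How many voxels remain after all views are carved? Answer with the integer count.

remaining voxels: 98

before carving: 1000 voxels (10×10×10)
step 1: project along z, AND mask (37/100) → |grid| = 370
step 2: project along x, AND mask (65/100) → |grid| = 248
step 3: project along y, AND mask (42/100) → |grid| = 98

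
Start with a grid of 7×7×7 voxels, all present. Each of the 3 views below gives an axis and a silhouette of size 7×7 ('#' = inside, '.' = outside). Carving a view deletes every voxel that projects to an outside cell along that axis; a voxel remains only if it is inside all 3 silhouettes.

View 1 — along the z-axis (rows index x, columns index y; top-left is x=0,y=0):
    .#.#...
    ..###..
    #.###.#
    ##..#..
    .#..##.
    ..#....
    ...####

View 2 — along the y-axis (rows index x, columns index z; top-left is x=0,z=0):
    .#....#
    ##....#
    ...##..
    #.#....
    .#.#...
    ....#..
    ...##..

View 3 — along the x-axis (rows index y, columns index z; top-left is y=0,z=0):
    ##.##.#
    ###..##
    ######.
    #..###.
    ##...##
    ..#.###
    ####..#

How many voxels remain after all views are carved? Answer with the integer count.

26 voxels

start: 7×7×7 = 343 voxels
V1 z: intersect with XY mask (21 set) -- 147 left
V2 y: intersect with XZ mask (14 set) -- 44 left
V3 x: intersect with YZ mask (33 set) -- 26 left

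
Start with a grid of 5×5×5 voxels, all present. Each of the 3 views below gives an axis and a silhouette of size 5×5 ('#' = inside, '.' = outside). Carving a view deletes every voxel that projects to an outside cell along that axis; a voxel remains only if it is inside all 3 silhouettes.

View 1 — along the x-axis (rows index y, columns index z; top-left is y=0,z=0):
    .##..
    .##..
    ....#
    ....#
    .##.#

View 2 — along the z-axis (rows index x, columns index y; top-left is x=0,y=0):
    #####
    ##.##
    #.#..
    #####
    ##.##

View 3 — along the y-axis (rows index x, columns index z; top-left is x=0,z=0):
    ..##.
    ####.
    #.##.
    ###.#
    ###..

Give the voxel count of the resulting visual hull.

start: 5×5×5 = 125 voxels
after view 1 [x-axis, 9 of 25 cells solid] → remaining = 45
after view 2 [z-axis, 20 of 25 cells solid] → remaining = 37
after view 3 [y-axis, 16 of 25 cells solid] → remaining = 25

voxel count = 25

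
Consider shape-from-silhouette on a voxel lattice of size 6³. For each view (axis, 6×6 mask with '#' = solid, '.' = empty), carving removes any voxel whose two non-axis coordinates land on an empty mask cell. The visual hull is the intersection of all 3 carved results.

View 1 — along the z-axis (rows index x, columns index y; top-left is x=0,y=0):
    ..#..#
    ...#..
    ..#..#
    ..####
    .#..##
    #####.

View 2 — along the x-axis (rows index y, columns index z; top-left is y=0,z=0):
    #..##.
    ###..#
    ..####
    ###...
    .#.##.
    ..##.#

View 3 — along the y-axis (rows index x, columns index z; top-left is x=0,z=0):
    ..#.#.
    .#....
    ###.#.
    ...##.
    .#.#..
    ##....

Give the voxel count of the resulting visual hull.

|visual hull| = 22

start: 6×6×6 = 216 voxels
carve view 1 (along z, XY-mask fill 17/36): 102 voxels remain
carve view 2 (along x, YZ-mask fill 20/36): 57 voxels remain
carve view 3 (along y, XZ-mask fill 13/36): 22 voxels remain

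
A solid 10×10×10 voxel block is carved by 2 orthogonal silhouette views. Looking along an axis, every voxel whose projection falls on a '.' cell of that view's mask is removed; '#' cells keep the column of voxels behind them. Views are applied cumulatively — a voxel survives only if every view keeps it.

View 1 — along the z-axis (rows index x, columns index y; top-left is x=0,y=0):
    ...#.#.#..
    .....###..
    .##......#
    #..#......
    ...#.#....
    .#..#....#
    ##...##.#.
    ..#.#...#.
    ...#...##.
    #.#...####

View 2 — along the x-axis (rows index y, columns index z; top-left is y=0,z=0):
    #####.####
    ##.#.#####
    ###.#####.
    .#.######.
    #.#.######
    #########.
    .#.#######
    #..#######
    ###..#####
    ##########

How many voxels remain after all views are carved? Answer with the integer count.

before carving: 1000 voxels (10×10×10)
V1 z: intersect with XY mask (33 set) -- 330 left
V2 x: intersect with YZ mask (83 set) -- 273 left

remaining voxels: 273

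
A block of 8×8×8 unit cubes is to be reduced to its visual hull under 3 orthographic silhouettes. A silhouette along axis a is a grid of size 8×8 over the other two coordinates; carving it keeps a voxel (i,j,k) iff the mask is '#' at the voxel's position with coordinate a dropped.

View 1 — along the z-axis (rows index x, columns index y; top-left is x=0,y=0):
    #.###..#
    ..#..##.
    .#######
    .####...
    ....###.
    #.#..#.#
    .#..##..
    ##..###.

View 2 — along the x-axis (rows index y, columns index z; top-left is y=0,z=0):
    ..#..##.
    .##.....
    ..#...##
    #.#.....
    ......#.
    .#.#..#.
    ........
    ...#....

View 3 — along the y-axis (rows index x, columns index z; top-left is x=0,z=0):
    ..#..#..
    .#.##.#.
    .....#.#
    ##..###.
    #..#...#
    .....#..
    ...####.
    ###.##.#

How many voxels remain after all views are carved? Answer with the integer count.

remaining voxels: 23

start: 8×8×8 = 512 voxels
V1 z: intersect with XY mask (34 set) -- 272 left
V2 x: intersect with YZ mask (15 set) -- 65 left
V3 y: intersect with XZ mask (27 set) -- 23 left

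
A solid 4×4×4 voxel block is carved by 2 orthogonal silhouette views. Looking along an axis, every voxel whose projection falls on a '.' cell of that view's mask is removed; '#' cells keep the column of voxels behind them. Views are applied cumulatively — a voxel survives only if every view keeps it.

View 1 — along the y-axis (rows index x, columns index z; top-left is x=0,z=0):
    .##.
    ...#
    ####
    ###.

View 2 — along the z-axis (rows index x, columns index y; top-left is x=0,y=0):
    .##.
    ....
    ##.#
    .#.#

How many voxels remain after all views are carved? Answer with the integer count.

remaining voxels: 22

start: 4×4×4 = 64 voxels
step 1: project along y, AND mask (10/16) → |grid| = 40
step 2: project along z, AND mask (7/16) → |grid| = 22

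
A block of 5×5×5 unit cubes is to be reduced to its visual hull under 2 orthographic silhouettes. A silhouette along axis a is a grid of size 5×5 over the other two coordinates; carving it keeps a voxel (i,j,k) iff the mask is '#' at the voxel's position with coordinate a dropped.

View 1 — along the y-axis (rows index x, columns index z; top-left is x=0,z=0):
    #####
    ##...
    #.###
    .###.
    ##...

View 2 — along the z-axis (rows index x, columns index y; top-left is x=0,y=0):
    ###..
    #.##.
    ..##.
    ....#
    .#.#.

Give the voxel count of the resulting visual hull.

36 voxels

full grid |V| = 125
V1 y: intersect with XZ mask (16 set) -- 80 left
V2 z: intersect with XY mask (11 set) -- 36 left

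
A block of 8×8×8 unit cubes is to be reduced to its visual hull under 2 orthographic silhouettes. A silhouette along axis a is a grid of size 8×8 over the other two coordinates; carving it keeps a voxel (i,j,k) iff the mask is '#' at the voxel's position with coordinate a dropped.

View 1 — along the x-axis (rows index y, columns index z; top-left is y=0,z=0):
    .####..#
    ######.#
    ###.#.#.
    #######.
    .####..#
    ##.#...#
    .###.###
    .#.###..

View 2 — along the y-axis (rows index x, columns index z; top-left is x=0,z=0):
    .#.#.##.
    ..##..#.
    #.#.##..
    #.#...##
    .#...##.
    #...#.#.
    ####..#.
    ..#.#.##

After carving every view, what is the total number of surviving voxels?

remaining voxels: 152

initial block: 8^3 = 512
after view 1 [x-axis, 43 of 64 cells solid] → remaining = 344
after view 2 [y-axis, 30 of 64 cells solid] → remaining = 152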